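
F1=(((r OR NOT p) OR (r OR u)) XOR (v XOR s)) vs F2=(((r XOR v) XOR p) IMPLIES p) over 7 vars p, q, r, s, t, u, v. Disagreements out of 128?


F1 = (((r OR NOT p) OR (r OR u)) XOR (v XOR s))
F2 = (((r XOR v) XOR p) IMPLIES p)
Evaluate both on each of 128 rows (bits = p,q,r,s,t,u,v):
  row 0 [0000000]: F1=1 F2=1 -> 0
  row 1 [0000001]: F1=0 F2=0 -> 0
  row 2 [0000010]: F1=1 F2=1 -> 0
  row 3 [0000011]: F1=0 F2=0 -> 0
  row 4 [0000100]: F1=1 F2=1 -> 0
  (every remaining row is evaluated the same way; all 128 results are listed next)
Full result column, 8 rows per line (p,q,r,s fixed per line; t,u,v runs 000..111 left to right):
  rows 0-7 [p,q,r,s=0000]: 00000000  (ones: 0)
  rows 8-15 [p,q,r,s=0001]: 11111111  (ones: 8)
  rows 16-23 [p,q,r,s=0010]: 11111111  (ones: 8)
  rows 24-31 [p,q,r,s=0011]: 00000000  (ones: 0)
  rows 32-39 [p,q,r,s=0100]: 00000000  (ones: 0)
  rows 40-47 [p,q,r,s=0101]: 11111111  (ones: 8)
  rows 48-55 [p,q,r,s=0110]: 11111111  (ones: 8)
  rows 56-63 [p,q,r,s=0111]: 00000000  (ones: 0)
  rows 64-71 [p,q,r,s=1000]: 10011001  (ones: 4)
  rows 72-79 [p,q,r,s=1001]: 01100110  (ones: 4)
  rows 80-87 [p,q,r,s=1010]: 01010101  (ones: 4)
  rows 88-95 [p,q,r,s=1011]: 10101010  (ones: 4)
  rows 96-103 [p,q,r,s=1100]: 10011001  (ones: 4)
  rows 104-111 [p,q,r,s=1101]: 01100110  (ones: 4)
  rows 112-119 [p,q,r,s=1110]: 01010101  (ones: 4)
  rows 120-127 [p,q,r,s=1111]: 10101010  (ones: 4)
Disagreements = 0+8+8+0+0+8+8+0+4+4+4+4+4+4+4+4 = 64

64


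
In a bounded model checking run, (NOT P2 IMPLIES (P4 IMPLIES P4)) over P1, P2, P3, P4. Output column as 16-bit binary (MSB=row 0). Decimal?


Formula: (NOT P2 IMPLIES (P4 IMPLIES P4)) over P1, P2, P3, P4 (16 rows)
Evaluate each row (bits = P1,P2,P3,P4, MSB first):
  row 0 [0000]: (NOT 0 IMPLIES (0 IMPLIES 0)) -> 1
  row 1 [0001]: (NOT 0 IMPLIES (1 IMPLIES 1)) -> 1
  row 2 [0010]: (NOT 0 IMPLIES (0 IMPLIES 0)) -> 1
  row 3 [0011]: (NOT 0 IMPLIES (1 IMPLIES 1)) -> 1
  row 4 [0100]: (NOT 1 IMPLIES (0 IMPLIES 0)) -> 1
  row 5 [0101]: (NOT 1 IMPLIES (1 IMPLIES 1)) -> 1
  row 6 [0110]: (NOT 1 IMPLIES (0 IMPLIES 0)) -> 1
  row 7 [0111]: (NOT 1 IMPLIES (1 IMPLIES 1)) -> 1
  row 8 [1000]: (NOT 0 IMPLIES (0 IMPLIES 0)) -> 1
  row 9 [1001]: (NOT 0 IMPLIES (1 IMPLIES 1)) -> 1
  row 10 [1010]: (NOT 0 IMPLIES (0 IMPLIES 0)) -> 1
  row 11 [1011]: (NOT 0 IMPLIES (1 IMPLIES 1)) -> 1
  row 12 [1100]: (NOT 1 IMPLIES (0 IMPLIES 0)) -> 1
  row 13 [1101]: (NOT 1 IMPLIES (1 IMPLIES 1)) -> 1
  row 14 [1110]: (NOT 1 IMPLIES (0 IMPLIES 0)) -> 1
  row 15 [1111]: (NOT 1 IMPLIES (1 IMPLIES 1)) -> 1
Full result column, 4 rows per line (P1,P2 fixed per line; P3,P4 runs 00..11 left to right):
  rows 0-3 [P1,P2=00]: 1111  = hex F
  rows 4-7 [P1,P2=01]: 1111  = hex F
  rows 8-11 [P1,P2=10]: 1111  = hex F
  rows 12-15 [P1,P2=11]: 1111  = hex F
Output column (row 0 .. row 15) = 1111111111111111
Output column grouped in 4s = 1111 1111 1111 1111 = 0xFFFF
Convert to decimal digit by digit (value = value*16 + digit):
  F -> 15
  15*16 + 15 (F) = 255
  255*16 + 15 (F) = 4095
  4095*16 + 15 (F) = 65535
Decimal = 65535

65535


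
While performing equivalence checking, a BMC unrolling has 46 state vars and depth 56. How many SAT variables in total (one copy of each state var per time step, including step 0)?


BMC unrolls to depth k, creating one copy of each state var for steps 0..k.
Step count = 56 + 1 = 57 (steps 0 through 56)
Vars per step = 46
Total = 46 * 57 = 2622

2622


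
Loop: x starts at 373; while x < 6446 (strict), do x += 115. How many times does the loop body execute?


Step 1: x goes from 373 toward 6446 by 115; the body runs while x<6446, so iterations = ceil((bound-start)/step)
Step 2: Distance=6073
Step 3: ceil(6073/115)=53

53


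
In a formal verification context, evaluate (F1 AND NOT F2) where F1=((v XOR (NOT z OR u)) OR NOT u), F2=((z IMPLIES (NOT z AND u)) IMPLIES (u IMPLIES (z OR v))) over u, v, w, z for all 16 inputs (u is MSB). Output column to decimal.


F1 = ((v XOR (NOT z OR u)) OR NOT u)
F2 = ((z IMPLIES (NOT z AND u)) IMPLIES (u IMPLIES (z OR v)))
Counterexample to F1=>F2 is where F1=1 and F2=0.
Evaluate each row (bits = u,v,w,z, MSB first):
  row 0 [0000]: F1=1 F2=1 -> F1&~F2 -> 0
  row 1 [0001]: F1=1 F2=1 -> F1&~F2 -> 0
  row 2 [0010]: F1=1 F2=1 -> F1&~F2 -> 0
  row 3 [0011]: F1=1 F2=1 -> F1&~F2 -> 0
  row 4 [0100]: F1=1 F2=1 -> F1&~F2 -> 0
  row 5 [0101]: F1=1 F2=1 -> F1&~F2 -> 0
  row 6 [0110]: F1=1 F2=1 -> F1&~F2 -> 0
  row 7 [0111]: F1=1 F2=1 -> F1&~F2 -> 0
  row 8 [1000]: F1=1 F2=0 -> F1&~F2 -> 1
  row 9 [1001]: F1=1 F2=1 -> F1&~F2 -> 0
  row 10 [1010]: F1=1 F2=0 -> F1&~F2 -> 1
  row 11 [1011]: F1=1 F2=1 -> F1&~F2 -> 0
  row 12 [1100]: F1=0 F2=1 -> F1&~F2 -> 0
  row 13 [1101]: F1=0 F2=1 -> F1&~F2 -> 0
  row 14 [1110]: F1=0 F2=1 -> F1&~F2 -> 0
  row 15 [1111]: F1=0 F2=1 -> F1&~F2 -> 0
Full result column, 4 rows per line (u,v fixed per line; w,z runs 00..11 left to right):
  rows 0-3 [u,v=00]: 0000  = hex 0
  rows 4-7 [u,v=01]: 0000  = hex 0
  rows 8-11 [u,v=10]: 1010  = hex A
  rows 12-15 [u,v=11]: 0000  = hex 0
Counterexample vector (row 0 .. row 15) = 0000000010100000
Output column grouped in 4s = 0000 0000 1010 0000 = 0x00A0
Convert to decimal digit by digit (value = value*16 + digit):
  0 -> 0
  0*16 + 0 = 0
  0*16 + 10 (A) = 10
  10*16 + 0 = 160
Decimal = 160

160


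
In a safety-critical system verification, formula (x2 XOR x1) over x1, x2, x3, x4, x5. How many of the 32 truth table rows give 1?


Formula: (x2 XOR x1) over 5 vars (32 rows)
Evaluate each row (x1, x2, x3, x4, x5 as bits, MSB first):
  row 0 [00000]: (0 XOR 0) -> 0
  row 1 [00001]: (0 XOR 0) -> 0
  row 2 [00010]: (0 XOR 0) -> 0
  row 3 [00011]: (0 XOR 0) -> 0
  row 4 [00100]: (0 XOR 0) -> 0
  row 5 [00101]: (0 XOR 0) -> 0
  row 6 [00110]: (0 XOR 0) -> 0
  row 7 [00111]: (0 XOR 0) -> 0
  row 8 [01000]: (1 XOR 0) -> 1
  row 9 [01001]: (1 XOR 0) -> 1
  row 10 [01010]: (1 XOR 0) -> 1
  row 11 [01011]: (1 XOR 0) -> 1
  row 12 [01100]: (1 XOR 0) -> 1
  row 13 [01101]: (1 XOR 0) -> 1
  row 14 [01110]: (1 XOR 0) -> 1
  row 15 [01111]: (1 XOR 0) -> 1
  row 16 [10000]: (0 XOR 1) -> 1
  row 17 [10001]: (0 XOR 1) -> 1
  row 18 [10010]: (0 XOR 1) -> 1
  row 19 [10011]: (0 XOR 1) -> 1
  row 20 [10100]: (0 XOR 1) -> 1
  row 21 [10101]: (0 XOR 1) -> 1
  row 22 [10110]: (0 XOR 1) -> 1
  row 23 [10111]: (0 XOR 1) -> 1
  row 24 [11000]: (1 XOR 1) -> 0
  row 25 [11001]: (1 XOR 1) -> 0
  row 26 [11010]: (1 XOR 1) -> 0
  row 27 [11011]: (1 XOR 1) -> 0
  row 28 [11100]: (1 XOR 1) -> 0
  row 29 [11101]: (1 XOR 1) -> 0
  row 30 [11110]: (1 XOR 1) -> 0
  row 31 [11111]: (1 XOR 1) -> 0
Full result column, 8 rows per line (x1,x2 fixed per line; x3,x4,x5 runs 000..111 left to right):
  rows 0-7 [x1,x2=00]: 00000000  (ones: 0)
  rows 8-15 [x1,x2=01]: 11111111  (ones: 8)
  rows 16-23 [x1,x2=10]: 11111111  (ones: 8)
  rows 24-31 [x1,x2=11]: 00000000  (ones: 0)
Count of 1-rows = 0+8+8+0 = 16

16


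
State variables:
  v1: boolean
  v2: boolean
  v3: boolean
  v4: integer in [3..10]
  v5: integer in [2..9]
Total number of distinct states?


State space = product of domain sizes of all variables.
Domain sizes:
  v1 (boolean): 2
  v2 (boolean): 2
  v3 (boolean): 2
  v4 (integer in [3..10]): 8
  v5 (integer in [2..9]): 8
Product = 2 * 2 * 2 * 8 * 8 = 512

512


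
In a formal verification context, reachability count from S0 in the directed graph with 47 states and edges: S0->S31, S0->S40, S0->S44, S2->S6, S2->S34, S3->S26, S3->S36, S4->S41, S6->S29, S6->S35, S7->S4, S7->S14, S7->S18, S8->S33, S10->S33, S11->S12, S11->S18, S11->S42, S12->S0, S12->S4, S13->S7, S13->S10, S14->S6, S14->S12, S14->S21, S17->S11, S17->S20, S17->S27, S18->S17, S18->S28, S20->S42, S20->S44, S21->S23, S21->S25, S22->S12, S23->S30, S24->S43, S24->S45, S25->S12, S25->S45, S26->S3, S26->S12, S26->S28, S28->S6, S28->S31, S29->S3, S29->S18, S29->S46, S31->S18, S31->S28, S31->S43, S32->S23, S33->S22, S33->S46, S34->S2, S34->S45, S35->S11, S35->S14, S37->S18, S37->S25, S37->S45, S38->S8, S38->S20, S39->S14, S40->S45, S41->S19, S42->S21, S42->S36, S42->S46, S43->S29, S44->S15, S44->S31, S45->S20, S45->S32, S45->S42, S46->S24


BFS from S0:
  layer 0: {S0}
  layer 1: {S31, S40, S44}
  layer 2: {S15, S18, S28, S43, S45}
  layer 3: {S6, S17, S20, S29, S32, S42}
  layer 4: {S3, S11, S21, S23, S27, S35, S36, S46}
  layer 5: {S12, S14, S24, S25, S26, S30}
  layer 6: {S4}
  layer 7: {S41}
  layer 8: {S19}
Reachable set: {S0, S3, S4, S6, S11, S12, S14, S15, S17, S18, S19, S20, S21, S23, S24, S25, S26, S27, S28, S29, S30, S31, S32, S35, S36, S40, S41, S42, S43, S44, S45, S46}
Count = 32

32


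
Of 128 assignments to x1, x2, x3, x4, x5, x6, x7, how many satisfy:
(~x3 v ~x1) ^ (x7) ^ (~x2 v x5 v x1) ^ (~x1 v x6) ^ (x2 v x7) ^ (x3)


CNF with 6 clauses over 7 vars (128 assignments).
An assignment satisfies CNF iff every clause has >=1 true literal.
Check each row (bits = x1,x2,x3,x4,x5,x6,x7; clause T/F shown):
  row 0 [0000000]: clauses=TFTTFF -> 0
  row 1 [0000001]: clauses=TTTTTF -> 0
  row 2 [0000010]: clauses=TFTTFF -> 0
  row 3 [0000011]: clauses=TTTTTF -> 0
  row 4 [0000100]: clauses=TFTTFF -> 0
  (every remaining row is evaluated the same way; all 128 results are listed next)
Full result column, 8 rows per line (x1,x2,x3,x4 fixed per line; x5,x6,x7 runs 000..111 left to right):
  rows 0-7 [x1,x2,x3,x4=0000]: 00000000  (ones: 0)
  rows 8-15 [x1,x2,x3,x4=0001]: 00000000  (ones: 0)
  rows 16-23 [x1,x2,x3,x4=0010]: 01010101  (ones: 4)
  rows 24-31 [x1,x2,x3,x4=0011]: 01010101  (ones: 4)
  rows 32-39 [x1,x2,x3,x4=0100]: 00000000  (ones: 0)
  rows 40-47 [x1,x2,x3,x4=0101]: 00000000  (ones: 0)
  rows 48-55 [x1,x2,x3,x4=0110]: 00000101  (ones: 2)
  rows 56-63 [x1,x2,x3,x4=0111]: 00000101  (ones: 2)
  rows 64-71 [x1,x2,x3,x4=1000]: 00000000  (ones: 0)
  rows 72-79 [x1,x2,x3,x4=1001]: 00000000  (ones: 0)
  rows 80-87 [x1,x2,x3,x4=1010]: 00000000  (ones: 0)
  rows 88-95 [x1,x2,x3,x4=1011]: 00000000  (ones: 0)
  rows 96-103 [x1,x2,x3,x4=1100]: 00000000  (ones: 0)
  rows 104-111 [x1,x2,x3,x4=1101]: 00000000  (ones: 0)
  rows 112-119 [x1,x2,x3,x4=1110]: 00000000  (ones: 0)
  rows 120-127 [x1,x2,x3,x4=1111]: 00000000  (ones: 0)
Satisfying assignments = 0+0+4+4+0+0+2+2+0+0+0+0+0+0+0+0 = 12

12


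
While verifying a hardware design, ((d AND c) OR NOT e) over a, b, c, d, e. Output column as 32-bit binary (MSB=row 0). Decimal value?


Formula: ((d AND c) OR NOT e) over a, b, c, d, e (32 rows)
Evaluate each row (bits = a,b,c,d,e, MSB first):
  row 0 [00000]: ((0 AND 0) OR NOT 0) -> 1
  row 1 [00001]: ((0 AND 0) OR NOT 1) -> 0
  row 2 [00010]: ((1 AND 0) OR NOT 0) -> 1
  row 3 [00011]: ((1 AND 0) OR NOT 1) -> 0
  row 4 [00100]: ((0 AND 1) OR NOT 0) -> 1
  row 5 [00101]: ((0 AND 1) OR NOT 1) -> 0
  row 6 [00110]: ((1 AND 1) OR NOT 0) -> 1
  row 7 [00111]: ((1 AND 1) OR NOT 1) -> 1
  row 8 [01000]: ((0 AND 0) OR NOT 0) -> 1
  row 9 [01001]: ((0 AND 0) OR NOT 1) -> 0
  row 10 [01010]: ((1 AND 0) OR NOT 0) -> 1
  row 11 [01011]: ((1 AND 0) OR NOT 1) -> 0
  row 12 [01100]: ((0 AND 1) OR NOT 0) -> 1
  row 13 [01101]: ((0 AND 1) OR NOT 1) -> 0
  row 14 [01110]: ((1 AND 1) OR NOT 0) -> 1
  row 15 [01111]: ((1 AND 1) OR NOT 1) -> 1
  row 16 [10000]: ((0 AND 0) OR NOT 0) -> 1
  row 17 [10001]: ((0 AND 0) OR NOT 1) -> 0
  row 18 [10010]: ((1 AND 0) OR NOT 0) -> 1
  row 19 [10011]: ((1 AND 0) OR NOT 1) -> 0
  row 20 [10100]: ((0 AND 1) OR NOT 0) -> 1
  row 21 [10101]: ((0 AND 1) OR NOT 1) -> 0
  row 22 [10110]: ((1 AND 1) OR NOT 0) -> 1
  row 23 [10111]: ((1 AND 1) OR NOT 1) -> 1
  row 24 [11000]: ((0 AND 0) OR NOT 0) -> 1
  row 25 [11001]: ((0 AND 0) OR NOT 1) -> 0
  row 26 [11010]: ((1 AND 0) OR NOT 0) -> 1
  row 27 [11011]: ((1 AND 0) OR NOT 1) -> 0
  row 28 [11100]: ((0 AND 1) OR NOT 0) -> 1
  row 29 [11101]: ((0 AND 1) OR NOT 1) -> 0
  row 30 [11110]: ((1 AND 1) OR NOT 0) -> 1
  row 31 [11111]: ((1 AND 1) OR NOT 1) -> 1
Full result column, 4 rows per line (a,b,c fixed per line; d,e runs 00..11 left to right):
  rows 0-3 [a,b,c=000]: 1010  = hex A
  rows 4-7 [a,b,c=001]: 1011  = hex B
  rows 8-11 [a,b,c=010]: 1010  = hex A
  rows 12-15 [a,b,c=011]: 1011  = hex B
  rows 16-19 [a,b,c=100]: 1010  = hex A
  rows 20-23 [a,b,c=101]: 1011  = hex B
  rows 24-27 [a,b,c=110]: 1010  = hex A
  rows 28-31 [a,b,c=111]: 1011  = hex B
Output column (row 0 .. row 31) = 10101011101010111010101110101011
Output column grouped in 4s = 1010 1011 1010 1011 1010 1011 1010 1011 = 0xABABABAB
Convert to decimal digit by digit (value = value*16 + digit):
  A -> 10
  10*16 + 11 (B) = 171
  171*16 + 10 (A) = 2746
  2746*16 + 11 (B) = 43947
  43947*16 + 10 (A) = 703162
  703162*16 + 11 (B) = 11250603
  11250603*16 + 10 (A) = 180009658
  180009658*16 + 11 (B) = 2880154539
Decimal = 2880154539

2880154539


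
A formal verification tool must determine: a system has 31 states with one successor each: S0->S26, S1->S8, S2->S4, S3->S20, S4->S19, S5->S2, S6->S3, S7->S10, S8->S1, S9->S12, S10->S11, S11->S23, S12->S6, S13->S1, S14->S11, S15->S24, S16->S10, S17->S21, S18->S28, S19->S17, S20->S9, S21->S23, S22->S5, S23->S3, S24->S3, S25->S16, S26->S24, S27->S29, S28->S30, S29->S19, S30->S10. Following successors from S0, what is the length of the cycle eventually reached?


Trace from S0 until a state repeats:
  S0 -> S26 -> S24 -> S3 -> S20 -> S9 -> S12 -> S6 -> S3
S3 first seen at step 3, revisited at step 8.
Cycle length = 8 - 3 = 5

5


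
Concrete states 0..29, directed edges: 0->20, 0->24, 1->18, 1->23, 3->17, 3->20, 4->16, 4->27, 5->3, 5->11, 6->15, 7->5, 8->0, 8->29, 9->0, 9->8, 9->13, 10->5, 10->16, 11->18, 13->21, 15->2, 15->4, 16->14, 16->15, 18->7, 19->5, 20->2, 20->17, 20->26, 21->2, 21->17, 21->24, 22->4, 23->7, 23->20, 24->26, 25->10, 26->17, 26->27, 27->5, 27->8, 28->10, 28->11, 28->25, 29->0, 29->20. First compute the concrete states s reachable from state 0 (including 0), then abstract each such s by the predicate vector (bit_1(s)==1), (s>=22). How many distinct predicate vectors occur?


BFS from 0:
Concrete reachable: {0, 2, 3, 5, 7, 8, 11, 17, 18, 20, 24, 26, 27, 29}
Abstract via predicates (bit_1(s)==1), (s>=22):
  (0,0) <- {0, 5, 8, 17, 20}
  (0,1) <- {24, 29}
  (1,0) <- {2, 3, 7, 11, 18}
  (1,1) <- {26, 27}
Distinct abstract states = 4

4


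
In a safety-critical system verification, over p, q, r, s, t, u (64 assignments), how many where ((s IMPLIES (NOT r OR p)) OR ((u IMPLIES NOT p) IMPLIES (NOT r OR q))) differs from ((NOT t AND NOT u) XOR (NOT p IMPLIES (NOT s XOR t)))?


F1 = ((s IMPLIES (NOT r OR p)) OR ((u IMPLIES NOT p) IMPLIES (NOT r OR q)))
F2 = ((NOT t AND NOT u) XOR (NOT p IMPLIES (NOT s XOR t)))
Evaluate both on each of 64 rows (bits = p,q,r,s,t,u):
  row 0 [000000]: F1=1 F2=0 (differ) -> 1
  row 1 [000001]: F1=1 F2=1 -> 0
  row 2 [000010]: F1=1 F2=0 (differ) -> 1
  row 3 [000011]: F1=1 F2=0 (differ) -> 1
  row 4 [000100]: F1=1 F2=1 -> 0
  (every remaining row is evaluated the same way; all 64 results are listed next)
Full result column, 8 rows per line (p,q,r fixed per line; s,t,u runs 000..111 left to right):
  rows 0-7 [p,q,r=000]: 10110100  (ones: 4)
  rows 8-15 [p,q,r=001]: 10111011  (ones: 6)
  rows 16-23 [p,q,r=010]: 10110100  (ones: 4)
  rows 24-31 [p,q,r=011]: 10110100  (ones: 4)
  rows 32-39 [p,q,r=100]: 10001000  (ones: 2)
  rows 40-47 [p,q,r=101]: 10001000  (ones: 2)
  rows 48-55 [p,q,r=110]: 10001000  (ones: 2)
  rows 56-63 [p,q,r=111]: 10001000  (ones: 2)
Disagreements = 4+6+4+4+2+2+2+2 = 26

26


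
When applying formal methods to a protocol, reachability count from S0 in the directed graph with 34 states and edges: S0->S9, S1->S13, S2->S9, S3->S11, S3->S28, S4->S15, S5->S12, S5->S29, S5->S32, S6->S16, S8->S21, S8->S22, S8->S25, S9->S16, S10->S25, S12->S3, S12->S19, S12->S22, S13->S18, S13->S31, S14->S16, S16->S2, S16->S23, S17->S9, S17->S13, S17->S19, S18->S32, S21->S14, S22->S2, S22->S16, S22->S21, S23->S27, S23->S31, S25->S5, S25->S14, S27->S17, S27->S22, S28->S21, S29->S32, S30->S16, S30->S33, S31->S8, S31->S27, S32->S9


BFS from S0:
  layer 0: {S0}
  layer 1: {S9}
  layer 2: {S16}
  layer 3: {S2, S23}
  layer 4: {S27, S31}
  layer 5: {S8, S17, S22}
  layer 6: {S13, S19, S21, S25}
  layer 7: {S5, S14, S18}
  layer 8: {S12, S29, S32}
  layer 9: {S3}
  layer 10: {S11, S28}
Reachable set: {S0, S2, S3, S5, S8, S9, S11, S12, S13, S14, S16, S17, S18, S19, S21, S22, S23, S25, S27, S28, S29, S31, S32}
Count = 23

23


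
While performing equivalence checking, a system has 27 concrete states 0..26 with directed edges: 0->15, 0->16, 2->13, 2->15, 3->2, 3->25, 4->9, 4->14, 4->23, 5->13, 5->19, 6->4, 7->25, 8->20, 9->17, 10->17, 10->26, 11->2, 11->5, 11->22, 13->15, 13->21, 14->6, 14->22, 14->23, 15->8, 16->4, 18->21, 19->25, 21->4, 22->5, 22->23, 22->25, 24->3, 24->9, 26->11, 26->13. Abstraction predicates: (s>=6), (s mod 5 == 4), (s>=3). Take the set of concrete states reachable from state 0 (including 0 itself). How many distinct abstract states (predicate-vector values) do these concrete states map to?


BFS from 0:
Concrete reachable: {0, 4, 5, 6, 8, 9, 13, 14, 15, 16, 17, 19, 20, 21, 22, 23, 25}
Abstract via predicates (s>=6), (s mod 5 == 4), (s>=3):
  (0,0,0) <- {0}
  (0,0,1) <- {5}
  (0,1,1) <- {4}
  (1,0,1) <- {6, 8, 13, 15, 16, 17, 20, 21, 22, 23, 25}
  (1,1,1) <- {9, 14, 19}
Distinct abstract states = 5

5


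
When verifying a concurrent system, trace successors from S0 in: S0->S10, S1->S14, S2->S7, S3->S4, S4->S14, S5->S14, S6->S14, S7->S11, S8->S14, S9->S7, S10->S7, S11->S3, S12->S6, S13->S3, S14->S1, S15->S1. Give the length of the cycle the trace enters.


Trace from S0 until a state repeats:
  S0 -> S10 -> S7 -> S11 -> S3 -> S4 -> S14 -> S1 -> S14
S14 first seen at step 6, revisited at step 8.
Cycle length = 8 - 6 = 2

2


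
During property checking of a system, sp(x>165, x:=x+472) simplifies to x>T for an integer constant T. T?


Formula: sp(P, x:=E) = exists old_x. (x = E[old_x/x]) AND P[old_x/x] (old_x is the value of x before the assignment; eliminate old_x by solving x = E[old_x/x] for old_x)
Step 1: Precondition P: x>165, i.e. old_x > 165
Step 2: Assignment gives x = old_x + 472, so old_x = x - 472
Step 3: Substitute into P: x - 472 > 165
Step 4: Simplify: x > 165+472 = 637

637


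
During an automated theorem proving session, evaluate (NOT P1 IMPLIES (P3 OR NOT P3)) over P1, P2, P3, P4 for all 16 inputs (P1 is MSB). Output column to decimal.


Formula: (NOT P1 IMPLIES (P3 OR NOT P3)) over P1, P2, P3, P4 (16 rows)
Evaluate each row (bits = P1,P2,P3,P4, MSB first):
  row 0 [0000]: (NOT 0 IMPLIES (0 OR NOT 0)) -> 1
  row 1 [0001]: (NOT 0 IMPLIES (0 OR NOT 0)) -> 1
  row 2 [0010]: (NOT 0 IMPLIES (1 OR NOT 1)) -> 1
  row 3 [0011]: (NOT 0 IMPLIES (1 OR NOT 1)) -> 1
  row 4 [0100]: (NOT 0 IMPLIES (0 OR NOT 0)) -> 1
  row 5 [0101]: (NOT 0 IMPLIES (0 OR NOT 0)) -> 1
  row 6 [0110]: (NOT 0 IMPLIES (1 OR NOT 1)) -> 1
  row 7 [0111]: (NOT 0 IMPLIES (1 OR NOT 1)) -> 1
  row 8 [1000]: (NOT 1 IMPLIES (0 OR NOT 0)) -> 1
  row 9 [1001]: (NOT 1 IMPLIES (0 OR NOT 0)) -> 1
  row 10 [1010]: (NOT 1 IMPLIES (1 OR NOT 1)) -> 1
  row 11 [1011]: (NOT 1 IMPLIES (1 OR NOT 1)) -> 1
  row 12 [1100]: (NOT 1 IMPLIES (0 OR NOT 0)) -> 1
  row 13 [1101]: (NOT 1 IMPLIES (0 OR NOT 0)) -> 1
  row 14 [1110]: (NOT 1 IMPLIES (1 OR NOT 1)) -> 1
  row 15 [1111]: (NOT 1 IMPLIES (1 OR NOT 1)) -> 1
Full result column, 4 rows per line (P1,P2 fixed per line; P3,P4 runs 00..11 left to right):
  rows 0-3 [P1,P2=00]: 1111  = hex F
  rows 4-7 [P1,P2=01]: 1111  = hex F
  rows 8-11 [P1,P2=10]: 1111  = hex F
  rows 12-15 [P1,P2=11]: 1111  = hex F
Output column (row 0 .. row 15) = 1111111111111111
Output column grouped in 4s = 1111 1111 1111 1111 = 0xFFFF
Convert to decimal digit by digit (value = value*16 + digit):
  F -> 15
  15*16 + 15 (F) = 255
  255*16 + 15 (F) = 4095
  4095*16 + 15 (F) = 65535
Decimal = 65535

65535


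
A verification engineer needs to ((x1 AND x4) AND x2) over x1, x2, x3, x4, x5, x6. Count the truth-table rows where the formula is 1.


Formula: ((x1 AND x4) AND x2) over 6 vars (64 rows)
Evaluate each row (x1, x2, x3, x4, x5, x6 as bits, MSB first):
  row 0 [000000]: ((0 AND 0) AND 0) -> 0
  row 1 [000001]: ((0 AND 0) AND 0) -> 0
  row 2 [000010]: ((0 AND 0) AND 0) -> 0
  row 3 [000011]: ((0 AND 0) AND 0) -> 0
  row 4 [000100]: ((0 AND 1) AND 0) -> 0
  (every remaining row is evaluated the same way; all 64 results are listed next)
Full result column, 8 rows per line (x1,x2,x3 fixed per line; x4,x5,x6 runs 000..111 left to right):
  rows 0-7 [x1,x2,x3=000]: 00000000  (ones: 0)
  rows 8-15 [x1,x2,x3=001]: 00000000  (ones: 0)
  rows 16-23 [x1,x2,x3=010]: 00000000  (ones: 0)
  rows 24-31 [x1,x2,x3=011]: 00000000  (ones: 0)
  rows 32-39 [x1,x2,x3=100]: 00000000  (ones: 0)
  rows 40-47 [x1,x2,x3=101]: 00000000  (ones: 0)
  rows 48-55 [x1,x2,x3=110]: 00001111  (ones: 4)
  rows 56-63 [x1,x2,x3=111]: 00001111  (ones: 4)
Count of 1-rows = 0+0+0+0+0+0+4+4 = 8

8


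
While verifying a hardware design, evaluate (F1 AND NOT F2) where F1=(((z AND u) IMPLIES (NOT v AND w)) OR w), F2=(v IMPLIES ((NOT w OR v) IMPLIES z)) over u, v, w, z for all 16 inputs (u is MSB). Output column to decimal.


F1 = (((z AND u) IMPLIES (NOT v AND w)) OR w)
F2 = (v IMPLIES ((NOT w OR v) IMPLIES z))
Counterexample to F1=>F2 is where F1=1 and F2=0.
Evaluate each row (bits = u,v,w,z, MSB first):
  row 0 [0000]: F1=1 F2=1 -> F1&~F2 -> 0
  row 1 [0001]: F1=1 F2=1 -> F1&~F2 -> 0
  row 2 [0010]: F1=1 F2=1 -> F1&~F2 -> 0
  row 3 [0011]: F1=1 F2=1 -> F1&~F2 -> 0
  row 4 [0100]: F1=1 F2=0 -> F1&~F2 -> 1
  row 5 [0101]: F1=1 F2=1 -> F1&~F2 -> 0
  row 6 [0110]: F1=1 F2=0 -> F1&~F2 -> 1
  row 7 [0111]: F1=1 F2=1 -> F1&~F2 -> 0
  row 8 [1000]: F1=1 F2=1 -> F1&~F2 -> 0
  row 9 [1001]: F1=0 F2=1 -> F1&~F2 -> 0
  row 10 [1010]: F1=1 F2=1 -> F1&~F2 -> 0
  row 11 [1011]: F1=1 F2=1 -> F1&~F2 -> 0
  row 12 [1100]: F1=1 F2=0 -> F1&~F2 -> 1
  row 13 [1101]: F1=0 F2=1 -> F1&~F2 -> 0
  row 14 [1110]: F1=1 F2=0 -> F1&~F2 -> 1
  row 15 [1111]: F1=1 F2=1 -> F1&~F2 -> 0
Full result column, 4 rows per line (u,v fixed per line; w,z runs 00..11 left to right):
  rows 0-3 [u,v=00]: 0000  = hex 0
  rows 4-7 [u,v=01]: 1010  = hex A
  rows 8-11 [u,v=10]: 0000  = hex 0
  rows 12-15 [u,v=11]: 1010  = hex A
Counterexample vector (row 0 .. row 15) = 0000101000001010
Output column grouped in 4s = 0000 1010 0000 1010 = 0x0A0A
Convert to decimal digit by digit (value = value*16 + digit):
  0 -> 0
  0*16 + 10 (A) = 10
  10*16 + 0 = 160
  160*16 + 10 (A) = 2570
Decimal = 2570

2570


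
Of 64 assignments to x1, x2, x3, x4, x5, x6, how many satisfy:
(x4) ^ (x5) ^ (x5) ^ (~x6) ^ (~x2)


CNF with 5 clauses over 6 vars (64 assignments).
An assignment satisfies CNF iff every clause has >=1 true literal.
Check each row (bits = x1,x2,x3,x4,x5,x6; clause T/F shown):
  row 0 [000000]: clauses=FFFTT -> 0
  row 1 [000001]: clauses=FFFFT -> 0
  row 2 [000010]: clauses=FTTTT -> 0
  row 3 [000011]: clauses=FTTFT -> 0
  row 4 [000100]: clauses=TFFTT -> 0
  (every remaining row is evaluated the same way; all 64 results are listed next)
Full result column, 8 rows per line (x1,x2,x3 fixed per line; x4,x5,x6 runs 000..111 left to right):
  rows 0-7 [x1,x2,x3=000]: 00000010  (ones: 1)
  rows 8-15 [x1,x2,x3=001]: 00000010  (ones: 1)
  rows 16-23 [x1,x2,x3=010]: 00000000  (ones: 0)
  rows 24-31 [x1,x2,x3=011]: 00000000  (ones: 0)
  rows 32-39 [x1,x2,x3=100]: 00000010  (ones: 1)
  rows 40-47 [x1,x2,x3=101]: 00000010  (ones: 1)
  rows 48-55 [x1,x2,x3=110]: 00000000  (ones: 0)
  rows 56-63 [x1,x2,x3=111]: 00000000  (ones: 0)
Satisfying assignments = 1+1+0+0+1+1+0+0 = 4

4


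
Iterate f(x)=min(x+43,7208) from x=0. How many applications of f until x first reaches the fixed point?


Step 1: x=0, cap=7208, increment=43
Step 2: x grows by 43 each step until capped at 7208; fixed point is x=7208
Step 3: iterations = ceil(7208/43) = 168

168


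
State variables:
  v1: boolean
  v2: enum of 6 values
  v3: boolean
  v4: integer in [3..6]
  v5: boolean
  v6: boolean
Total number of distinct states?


State space = product of domain sizes of all variables.
Domain sizes:
  v1 (boolean): 2
  v2 (enum of 6 values): 6
  v3 (boolean): 2
  v4 (integer in [3..6]): 4
  v5 (boolean): 2
  v6 (boolean): 2
Product = 2 * 6 * 2 * 4 * 2 * 2 = 384

384


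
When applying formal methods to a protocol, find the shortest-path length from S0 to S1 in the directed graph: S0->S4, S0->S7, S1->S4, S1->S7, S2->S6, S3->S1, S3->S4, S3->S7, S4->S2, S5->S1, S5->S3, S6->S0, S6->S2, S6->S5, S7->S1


BFS layer-by-layer from S0:
  dist 0: {S0}
  dist 1: {S4, S7}
  dist 2: {S1, S2}
  -> S1 reached at distance 2
Shortest path length = 2

2


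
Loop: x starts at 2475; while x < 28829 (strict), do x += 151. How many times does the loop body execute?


Step 1: x goes from 2475 toward 28829 by 151; the body runs while x<28829, so iterations = ceil((bound-start)/step)
Step 2: Distance=26354
Step 3: ceil(26354/151)=175

175


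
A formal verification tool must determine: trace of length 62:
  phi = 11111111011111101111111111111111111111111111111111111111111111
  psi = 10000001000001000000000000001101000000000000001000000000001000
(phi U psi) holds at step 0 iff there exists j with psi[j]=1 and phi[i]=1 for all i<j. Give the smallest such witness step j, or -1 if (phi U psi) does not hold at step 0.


(phi U psi) at 0: need smallest j with psi[j]=1 and phi[i]=1 for all i in [0,j).
Scan from step 0:
  step 0: psi=1 and phi held for [0,0) -> witness found
Witness step = 0

0


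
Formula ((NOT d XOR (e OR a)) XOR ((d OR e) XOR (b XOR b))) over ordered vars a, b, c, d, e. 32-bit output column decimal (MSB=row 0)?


Formula: ((NOT d XOR (e OR a)) XOR ((d OR e) XOR (b XOR b))) over a, b, c, d, e (32 rows)
Evaluate each row (bits = a,b,c,d,e, MSB first):
  row 0 [00000]: ((NOT 0 XOR (0 OR 0)) XOR ((0 OR 0) XOR (0 XOR 0))) -> 1
  row 1 [00001]: ((NOT 0 XOR (1 OR 0)) XOR ((0 OR 1) XOR (0 XOR 0))) -> 1
  row 2 [00010]: ((NOT 1 XOR (0 OR 0)) XOR ((1 OR 0) XOR (0 XOR 0))) -> 1
  row 3 [00011]: ((NOT 1 XOR (1 OR 0)) XOR ((1 OR 1) XOR (0 XOR 0))) -> 0
  row 4 [00100]: ((NOT 0 XOR (0 OR 0)) XOR ((0 OR 0) XOR (0 XOR 0))) -> 1
  row 5 [00101]: ((NOT 0 XOR (1 OR 0)) XOR ((0 OR 1) XOR (0 XOR 0))) -> 1
  row 6 [00110]: ((NOT 1 XOR (0 OR 0)) XOR ((1 OR 0) XOR (0 XOR 0))) -> 1
  row 7 [00111]: ((NOT 1 XOR (1 OR 0)) XOR ((1 OR 1) XOR (0 XOR 0))) -> 0
  row 8 [01000]: ((NOT 0 XOR (0 OR 0)) XOR ((0 OR 0) XOR (1 XOR 1))) -> 1
  row 9 [01001]: ((NOT 0 XOR (1 OR 0)) XOR ((0 OR 1) XOR (1 XOR 1))) -> 1
  row 10 [01010]: ((NOT 1 XOR (0 OR 0)) XOR ((1 OR 0) XOR (1 XOR 1))) -> 1
  row 11 [01011]: ((NOT 1 XOR (1 OR 0)) XOR ((1 OR 1) XOR (1 XOR 1))) -> 0
  row 12 [01100]: ((NOT 0 XOR (0 OR 0)) XOR ((0 OR 0) XOR (1 XOR 1))) -> 1
  row 13 [01101]: ((NOT 0 XOR (1 OR 0)) XOR ((0 OR 1) XOR (1 XOR 1))) -> 1
  row 14 [01110]: ((NOT 1 XOR (0 OR 0)) XOR ((1 OR 0) XOR (1 XOR 1))) -> 1
  row 15 [01111]: ((NOT 1 XOR (1 OR 0)) XOR ((1 OR 1) XOR (1 XOR 1))) -> 0
  row 16 [10000]: ((NOT 0 XOR (0 OR 1)) XOR ((0 OR 0) XOR (0 XOR 0))) -> 0
  row 17 [10001]: ((NOT 0 XOR (1 OR 1)) XOR ((0 OR 1) XOR (0 XOR 0))) -> 1
  row 18 [10010]: ((NOT 1 XOR (0 OR 1)) XOR ((1 OR 0) XOR (0 XOR 0))) -> 0
  row 19 [10011]: ((NOT 1 XOR (1 OR 1)) XOR ((1 OR 1) XOR (0 XOR 0))) -> 0
  row 20 [10100]: ((NOT 0 XOR (0 OR 1)) XOR ((0 OR 0) XOR (0 XOR 0))) -> 0
  row 21 [10101]: ((NOT 0 XOR (1 OR 1)) XOR ((0 OR 1) XOR (0 XOR 0))) -> 1
  row 22 [10110]: ((NOT 1 XOR (0 OR 1)) XOR ((1 OR 0) XOR (0 XOR 0))) -> 0
  row 23 [10111]: ((NOT 1 XOR (1 OR 1)) XOR ((1 OR 1) XOR (0 XOR 0))) -> 0
  row 24 [11000]: ((NOT 0 XOR (0 OR 1)) XOR ((0 OR 0) XOR (1 XOR 1))) -> 0
  row 25 [11001]: ((NOT 0 XOR (1 OR 1)) XOR ((0 OR 1) XOR (1 XOR 1))) -> 1
  row 26 [11010]: ((NOT 1 XOR (0 OR 1)) XOR ((1 OR 0) XOR (1 XOR 1))) -> 0
  row 27 [11011]: ((NOT 1 XOR (1 OR 1)) XOR ((1 OR 1) XOR (1 XOR 1))) -> 0
  row 28 [11100]: ((NOT 0 XOR (0 OR 1)) XOR ((0 OR 0) XOR (1 XOR 1))) -> 0
  row 29 [11101]: ((NOT 0 XOR (1 OR 1)) XOR ((0 OR 1) XOR (1 XOR 1))) -> 1
  row 30 [11110]: ((NOT 1 XOR (0 OR 1)) XOR ((1 OR 0) XOR (1 XOR 1))) -> 0
  row 31 [11111]: ((NOT 1 XOR (1 OR 1)) XOR ((1 OR 1) XOR (1 XOR 1))) -> 0
Full result column, 4 rows per line (a,b,c fixed per line; d,e runs 00..11 left to right):
  rows 0-3 [a,b,c=000]: 1110  = hex E
  rows 4-7 [a,b,c=001]: 1110  = hex E
  rows 8-11 [a,b,c=010]: 1110  = hex E
  rows 12-15 [a,b,c=011]: 1110  = hex E
  rows 16-19 [a,b,c=100]: 0100  = hex 4
  rows 20-23 [a,b,c=101]: 0100  = hex 4
  rows 24-27 [a,b,c=110]: 0100  = hex 4
  rows 28-31 [a,b,c=111]: 0100  = hex 4
Output column (row 0 .. row 31) = 11101110111011100100010001000100
Output column grouped in 4s = 1110 1110 1110 1110 0100 0100 0100 0100 = 0xEEEE4444
Convert to decimal digit by digit (value = value*16 + digit):
  E -> 14
  14*16 + 14 (E) = 238
  238*16 + 14 (E) = 3822
  3822*16 + 14 (E) = 61166
  61166*16 + 4 = 978660
  978660*16 + 4 = 15658564
  15658564*16 + 4 = 250537028
  250537028*16 + 4 = 4008592452
Decimal = 4008592452

4008592452


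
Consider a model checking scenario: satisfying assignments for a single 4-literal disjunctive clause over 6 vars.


Step 1: Total=2^6=64
Step 2: Unsat when all 4 false: 2^2=4
Step 3: Sat=64-4=60

60


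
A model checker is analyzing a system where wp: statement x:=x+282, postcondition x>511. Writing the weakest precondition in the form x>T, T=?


Formula: wp(x:=E, P) = P[E/x] (substitute E for x in postcondition)
Step 1: Postcondition: x>511
Step 2: Substitute x+282 for x: x+282>511
Step 3: Solve for x: x > 511-282 = 229

229


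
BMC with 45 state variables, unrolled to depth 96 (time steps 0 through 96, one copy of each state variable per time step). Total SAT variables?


BMC unrolls to depth k, creating one copy of each state var for steps 0..k.
Step count = 96 + 1 = 97 (steps 0 through 96)
Vars per step = 45
Total = 45 * 97 = 4365

4365


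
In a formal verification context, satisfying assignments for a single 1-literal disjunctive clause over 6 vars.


Step 1: Total=2^6=64
Step 2: Unsat when all 1 false: 2^5=32
Step 3: Sat=64-32=32

32


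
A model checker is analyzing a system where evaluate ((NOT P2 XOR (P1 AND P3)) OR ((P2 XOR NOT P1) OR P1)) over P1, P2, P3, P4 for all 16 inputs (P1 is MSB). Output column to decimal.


Formula: ((NOT P2 XOR (P1 AND P3)) OR ((P2 XOR NOT P1) OR P1)) over P1, P2, P3, P4 (16 rows)
Evaluate each row (bits = P1,P2,P3,P4, MSB first):
  row 0 [0000]: ((NOT 0 XOR (0 AND 0)) OR ((0 XOR NOT 0) OR 0)) -> 1
  row 1 [0001]: ((NOT 0 XOR (0 AND 0)) OR ((0 XOR NOT 0) OR 0)) -> 1
  row 2 [0010]: ((NOT 0 XOR (0 AND 1)) OR ((0 XOR NOT 0) OR 0)) -> 1
  row 3 [0011]: ((NOT 0 XOR (0 AND 1)) OR ((0 XOR NOT 0) OR 0)) -> 1
  row 4 [0100]: ((NOT 1 XOR (0 AND 0)) OR ((1 XOR NOT 0) OR 0)) -> 0
  row 5 [0101]: ((NOT 1 XOR (0 AND 0)) OR ((1 XOR NOT 0) OR 0)) -> 0
  row 6 [0110]: ((NOT 1 XOR (0 AND 1)) OR ((1 XOR NOT 0) OR 0)) -> 0
  row 7 [0111]: ((NOT 1 XOR (0 AND 1)) OR ((1 XOR NOT 0) OR 0)) -> 0
  row 8 [1000]: ((NOT 0 XOR (1 AND 0)) OR ((0 XOR NOT 1) OR 1)) -> 1
  row 9 [1001]: ((NOT 0 XOR (1 AND 0)) OR ((0 XOR NOT 1) OR 1)) -> 1
  row 10 [1010]: ((NOT 0 XOR (1 AND 1)) OR ((0 XOR NOT 1) OR 1)) -> 1
  row 11 [1011]: ((NOT 0 XOR (1 AND 1)) OR ((0 XOR NOT 1) OR 1)) -> 1
  row 12 [1100]: ((NOT 1 XOR (1 AND 0)) OR ((1 XOR NOT 1) OR 1)) -> 1
  row 13 [1101]: ((NOT 1 XOR (1 AND 0)) OR ((1 XOR NOT 1) OR 1)) -> 1
  row 14 [1110]: ((NOT 1 XOR (1 AND 1)) OR ((1 XOR NOT 1) OR 1)) -> 1
  row 15 [1111]: ((NOT 1 XOR (1 AND 1)) OR ((1 XOR NOT 1) OR 1)) -> 1
Full result column, 4 rows per line (P1,P2 fixed per line; P3,P4 runs 00..11 left to right):
  rows 0-3 [P1,P2=00]: 1111  = hex F
  rows 4-7 [P1,P2=01]: 0000  = hex 0
  rows 8-11 [P1,P2=10]: 1111  = hex F
  rows 12-15 [P1,P2=11]: 1111  = hex F
Output column (row 0 .. row 15) = 1111000011111111
Output column grouped in 4s = 1111 0000 1111 1111 = 0xF0FF
Convert to decimal digit by digit (value = value*16 + digit):
  F -> 15
  15*16 + 0 = 240
  240*16 + 15 (F) = 3855
  3855*16 + 15 (F) = 61695
Decimal = 61695

61695


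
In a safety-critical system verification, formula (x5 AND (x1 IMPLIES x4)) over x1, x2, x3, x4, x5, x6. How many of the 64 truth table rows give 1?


Formula: (x5 AND (x1 IMPLIES x4)) over 6 vars (64 rows)
Evaluate each row (x1, x2, x3, x4, x5, x6 as bits, MSB first):
  row 0 [000000]: (0 AND (0 IMPLIES 0)) -> 0
  row 1 [000001]: (0 AND (0 IMPLIES 0)) -> 0
  row 2 [000010]: (1 AND (0 IMPLIES 0)) -> 1
  row 3 [000011]: (1 AND (0 IMPLIES 0)) -> 1
  row 4 [000100]: (0 AND (0 IMPLIES 1)) -> 0
  (every remaining row is evaluated the same way; all 64 results are listed next)
Full result column, 8 rows per line (x1,x2,x3 fixed per line; x4,x5,x6 runs 000..111 left to right):
  rows 0-7 [x1,x2,x3=000]: 00110011  (ones: 4)
  rows 8-15 [x1,x2,x3=001]: 00110011  (ones: 4)
  rows 16-23 [x1,x2,x3=010]: 00110011  (ones: 4)
  rows 24-31 [x1,x2,x3=011]: 00110011  (ones: 4)
  rows 32-39 [x1,x2,x3=100]: 00000011  (ones: 2)
  rows 40-47 [x1,x2,x3=101]: 00000011  (ones: 2)
  rows 48-55 [x1,x2,x3=110]: 00000011  (ones: 2)
  rows 56-63 [x1,x2,x3=111]: 00000011  (ones: 2)
Count of 1-rows = 4+4+4+4+2+2+2+2 = 24

24


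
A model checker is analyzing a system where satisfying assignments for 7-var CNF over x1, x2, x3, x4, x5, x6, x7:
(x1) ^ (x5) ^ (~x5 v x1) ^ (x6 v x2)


CNF with 4 clauses over 7 vars (128 assignments).
An assignment satisfies CNF iff every clause has >=1 true literal.
Check each row (bits = x1,x2,x3,x4,x5,x6,x7; clause T/F shown):
  row 0 [0000000]: clauses=FFTF -> 0
  row 1 [0000001]: clauses=FFTF -> 0
  row 2 [0000010]: clauses=FFTT -> 0
  row 3 [0000011]: clauses=FFTT -> 0
  row 4 [0000100]: clauses=FTFF -> 0
  (every remaining row is evaluated the same way; all 128 results are listed next)
Full result column, 8 rows per line (x1,x2,x3,x4 fixed per line; x5,x6,x7 runs 000..111 left to right):
  rows 0-7 [x1,x2,x3,x4=0000]: 00000000  (ones: 0)
  rows 8-15 [x1,x2,x3,x4=0001]: 00000000  (ones: 0)
  rows 16-23 [x1,x2,x3,x4=0010]: 00000000  (ones: 0)
  rows 24-31 [x1,x2,x3,x4=0011]: 00000000  (ones: 0)
  rows 32-39 [x1,x2,x3,x4=0100]: 00000000  (ones: 0)
  rows 40-47 [x1,x2,x3,x4=0101]: 00000000  (ones: 0)
  rows 48-55 [x1,x2,x3,x4=0110]: 00000000  (ones: 0)
  rows 56-63 [x1,x2,x3,x4=0111]: 00000000  (ones: 0)
  rows 64-71 [x1,x2,x3,x4=1000]: 00000011  (ones: 2)
  rows 72-79 [x1,x2,x3,x4=1001]: 00000011  (ones: 2)
  rows 80-87 [x1,x2,x3,x4=1010]: 00000011  (ones: 2)
  rows 88-95 [x1,x2,x3,x4=1011]: 00000011  (ones: 2)
  rows 96-103 [x1,x2,x3,x4=1100]: 00001111  (ones: 4)
  rows 104-111 [x1,x2,x3,x4=1101]: 00001111  (ones: 4)
  rows 112-119 [x1,x2,x3,x4=1110]: 00001111  (ones: 4)
  rows 120-127 [x1,x2,x3,x4=1111]: 00001111  (ones: 4)
Satisfying assignments = 0+0+0+0+0+0+0+0+2+2+2+2+4+4+4+4 = 24

24


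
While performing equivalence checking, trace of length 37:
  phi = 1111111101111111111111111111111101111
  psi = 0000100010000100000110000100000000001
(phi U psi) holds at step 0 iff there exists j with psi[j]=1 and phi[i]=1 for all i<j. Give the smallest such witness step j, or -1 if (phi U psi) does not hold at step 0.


(phi U psi) at 0: need smallest j with psi[j]=1 and phi[i]=1 for all i in [0,j).
Scan from step 0:
  step 0: phi=1, psi=0 -> continue
  step 1: phi=1, psi=0 -> continue
  step 2: phi=1, psi=0 -> continue
  step 3: phi=1, psi=0 -> continue
  step 4: psi=1 and phi held for [0,4) -> witness found
Witness step = 4

4


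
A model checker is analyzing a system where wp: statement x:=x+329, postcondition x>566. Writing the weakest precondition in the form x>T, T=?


Formula: wp(x:=E, P) = P[E/x] (substitute E for x in postcondition)
Step 1: Postcondition: x>566
Step 2: Substitute x+329 for x: x+329>566
Step 3: Solve for x: x > 566-329 = 237

237


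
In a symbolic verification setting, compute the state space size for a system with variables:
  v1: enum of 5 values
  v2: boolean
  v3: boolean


State space = product of domain sizes of all variables.
Domain sizes:
  v1 (enum of 5 values): 5
  v2 (boolean): 2
  v3 (boolean): 2
Product = 5 * 2 * 2 = 20

20


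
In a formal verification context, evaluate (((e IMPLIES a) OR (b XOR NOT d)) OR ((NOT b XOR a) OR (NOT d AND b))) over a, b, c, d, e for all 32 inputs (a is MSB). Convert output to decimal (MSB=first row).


Formula: (((e IMPLIES a) OR (b XOR NOT d)) OR ((NOT b XOR a) OR (NOT d AND b))) over a, b, c, d, e (32 rows)
Evaluate each row (bits = a,b,c,d,e, MSB first):
  row 0 [00000]: (((0 IMPLIES 0) OR (0 XOR NOT 0)) OR ((NOT 0 XOR 0) OR (NOT 0 AND 0))) -> 1
  row 1 [00001]: (((1 IMPLIES 0) OR (0 XOR NOT 0)) OR ((NOT 0 XOR 0) OR (NOT 0 AND 0))) -> 1
  row 2 [00010]: (((0 IMPLIES 0) OR (0 XOR NOT 1)) OR ((NOT 0 XOR 0) OR (NOT 1 AND 0))) -> 1
  row 3 [00011]: (((1 IMPLIES 0) OR (0 XOR NOT 1)) OR ((NOT 0 XOR 0) OR (NOT 1 AND 0))) -> 1
  row 4 [00100]: (((0 IMPLIES 0) OR (0 XOR NOT 0)) OR ((NOT 0 XOR 0) OR (NOT 0 AND 0))) -> 1
  row 5 [00101]: (((1 IMPLIES 0) OR (0 XOR NOT 0)) OR ((NOT 0 XOR 0) OR (NOT 0 AND 0))) -> 1
  row 6 [00110]: (((0 IMPLIES 0) OR (0 XOR NOT 1)) OR ((NOT 0 XOR 0) OR (NOT 1 AND 0))) -> 1
  row 7 [00111]: (((1 IMPLIES 0) OR (0 XOR NOT 1)) OR ((NOT 0 XOR 0) OR (NOT 1 AND 0))) -> 1
  row 8 [01000]: (((0 IMPLIES 0) OR (1 XOR NOT 0)) OR ((NOT 1 XOR 0) OR (NOT 0 AND 1))) -> 1
  row 9 [01001]: (((1 IMPLIES 0) OR (1 XOR NOT 0)) OR ((NOT 1 XOR 0) OR (NOT 0 AND 1))) -> 1
  row 10 [01010]: (((0 IMPLIES 0) OR (1 XOR NOT 1)) OR ((NOT 1 XOR 0) OR (NOT 1 AND 1))) -> 1
  row 11 [01011]: (((1 IMPLIES 0) OR (1 XOR NOT 1)) OR ((NOT 1 XOR 0) OR (NOT 1 AND 1))) -> 1
  row 12 [01100]: (((0 IMPLIES 0) OR (1 XOR NOT 0)) OR ((NOT 1 XOR 0) OR (NOT 0 AND 1))) -> 1
  row 13 [01101]: (((1 IMPLIES 0) OR (1 XOR NOT 0)) OR ((NOT 1 XOR 0) OR (NOT 0 AND 1))) -> 1
  row 14 [01110]: (((0 IMPLIES 0) OR (1 XOR NOT 1)) OR ((NOT 1 XOR 0) OR (NOT 1 AND 1))) -> 1
  row 15 [01111]: (((1 IMPLIES 0) OR (1 XOR NOT 1)) OR ((NOT 1 XOR 0) OR (NOT 1 AND 1))) -> 1
  row 16 [10000]: (((0 IMPLIES 1) OR (0 XOR NOT 0)) OR ((NOT 0 XOR 1) OR (NOT 0 AND 0))) -> 1
  row 17 [10001]: (((1 IMPLIES 1) OR (0 XOR NOT 0)) OR ((NOT 0 XOR 1) OR (NOT 0 AND 0))) -> 1
  row 18 [10010]: (((0 IMPLIES 1) OR (0 XOR NOT 1)) OR ((NOT 0 XOR 1) OR (NOT 1 AND 0))) -> 1
  row 19 [10011]: (((1 IMPLIES 1) OR (0 XOR NOT 1)) OR ((NOT 0 XOR 1) OR (NOT 1 AND 0))) -> 1
  row 20 [10100]: (((0 IMPLIES 1) OR (0 XOR NOT 0)) OR ((NOT 0 XOR 1) OR (NOT 0 AND 0))) -> 1
  row 21 [10101]: (((1 IMPLIES 1) OR (0 XOR NOT 0)) OR ((NOT 0 XOR 1) OR (NOT 0 AND 0))) -> 1
  row 22 [10110]: (((0 IMPLIES 1) OR (0 XOR NOT 1)) OR ((NOT 0 XOR 1) OR (NOT 1 AND 0))) -> 1
  row 23 [10111]: (((1 IMPLIES 1) OR (0 XOR NOT 1)) OR ((NOT 0 XOR 1) OR (NOT 1 AND 0))) -> 1
  row 24 [11000]: (((0 IMPLIES 1) OR (1 XOR NOT 0)) OR ((NOT 1 XOR 1) OR (NOT 0 AND 1))) -> 1
  row 25 [11001]: (((1 IMPLIES 1) OR (1 XOR NOT 0)) OR ((NOT 1 XOR 1) OR (NOT 0 AND 1))) -> 1
  row 26 [11010]: (((0 IMPLIES 1) OR (1 XOR NOT 1)) OR ((NOT 1 XOR 1) OR (NOT 1 AND 1))) -> 1
  row 27 [11011]: (((1 IMPLIES 1) OR (1 XOR NOT 1)) OR ((NOT 1 XOR 1) OR (NOT 1 AND 1))) -> 1
  row 28 [11100]: (((0 IMPLIES 1) OR (1 XOR NOT 0)) OR ((NOT 1 XOR 1) OR (NOT 0 AND 1))) -> 1
  row 29 [11101]: (((1 IMPLIES 1) OR (1 XOR NOT 0)) OR ((NOT 1 XOR 1) OR (NOT 0 AND 1))) -> 1
  row 30 [11110]: (((0 IMPLIES 1) OR (1 XOR NOT 1)) OR ((NOT 1 XOR 1) OR (NOT 1 AND 1))) -> 1
  row 31 [11111]: (((1 IMPLIES 1) OR (1 XOR NOT 1)) OR ((NOT 1 XOR 1) OR (NOT 1 AND 1))) -> 1
Full result column, 4 rows per line (a,b,c fixed per line; d,e runs 00..11 left to right):
  rows 0-3 [a,b,c=000]: 1111  = hex F
  rows 4-7 [a,b,c=001]: 1111  = hex F
  rows 8-11 [a,b,c=010]: 1111  = hex F
  rows 12-15 [a,b,c=011]: 1111  = hex F
  rows 16-19 [a,b,c=100]: 1111  = hex F
  rows 20-23 [a,b,c=101]: 1111  = hex F
  rows 24-27 [a,b,c=110]: 1111  = hex F
  rows 28-31 [a,b,c=111]: 1111  = hex F
Output column (row 0 .. row 31) = 11111111111111111111111111111111
Output column grouped in 4s = 1111 1111 1111 1111 1111 1111 1111 1111 = 0xFFFFFFFF
Convert to decimal digit by digit (value = value*16 + digit):
  F -> 15
  15*16 + 15 (F) = 255
  255*16 + 15 (F) = 4095
  4095*16 + 15 (F) = 65535
  65535*16 + 15 (F) = 1048575
  1048575*16 + 15 (F) = 16777215
  16777215*16 + 15 (F) = 268435455
  268435455*16 + 15 (F) = 4294967295
Decimal = 4294967295

4294967295


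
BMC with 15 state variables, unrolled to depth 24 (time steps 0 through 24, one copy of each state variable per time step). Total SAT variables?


BMC unrolls to depth k, creating one copy of each state var for steps 0..k.
Step count = 24 + 1 = 25 (steps 0 through 24)
Vars per step = 15
Total = 15 * 25 = 375

375
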